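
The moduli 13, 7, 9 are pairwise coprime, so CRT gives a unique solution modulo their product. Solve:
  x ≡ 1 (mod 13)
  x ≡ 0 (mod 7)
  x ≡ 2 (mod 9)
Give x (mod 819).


Moduli 13, 7, 9 are pairwise coprime; by CRT there is a unique solution modulo M = 13 · 7 · 9 = 819.
Solve pairwise, accumulating the modulus:
  Start with x ≡ 1 (mod 13).
  Combine with x ≡ 0 (mod 7): since gcd(13, 7) = 1, we get a unique residue mod 91.
    Write x = 1 + 13·t and substitute into x ≡ 0 (mod 7): 13·t ≡ 0 − 1 = -1 (mod 7).
    Reduce coefficients mod 7: 6·t ≡ 6 (mod 7).
    The inverse of 6 mod 7 is 6 (since 6·6 = 36 = 5·7 + 1), so t ≡ 6·6 = 36 ≡ 1 (mod 7).
    Then x = 1 + 13·1 = 14, valid modulo lcm(13, 7) = 91: x ≡ 14 (mod 91).
  Combine with x ≡ 2 (mod 9): since gcd(91, 9) = 1, we get a unique residue mod 819.
    Write x = 14 + 91·t and substitute into x ≡ 2 (mod 9): 91·t ≡ 2 − 14 = -12 (mod 9).
    Reduce coefficients mod 9: 1·t ≡ 6 (mod 9).
    So t ≡ 6 (mod 9).
    Then x = 14 + 91·6 = 560, valid modulo lcm(91, 9) = 819: x ≡ 560 (mod 819).
Verify: 560 mod 13 = 1 ✓, 560 mod 7 = 0 ✓, 560 mod 9 = 2 ✓.

x ≡ 560 (mod 819).


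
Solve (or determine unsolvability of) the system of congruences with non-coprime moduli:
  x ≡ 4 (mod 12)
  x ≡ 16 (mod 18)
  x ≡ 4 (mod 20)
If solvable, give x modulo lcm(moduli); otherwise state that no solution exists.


Moduli 12, 18, 20 are not pairwise coprime, so CRT works modulo lcm(m_i) when all pairwise compatibility conditions hold.
Pairwise compatibility: gcd(m_i, m_j) must divide a_i - a_j for every pair.
Merge one congruence at a time:
  Start: x ≡ 4 (mod 12).
  Combine with x ≡ 16 (mod 18): gcd(12, 18) = 6; 16 - 4 = 12, which IS divisible by 6, so compatible.
    Write x = 4 + 12·t and substitute into x ≡ 16 (mod 18): 12·t ≡ 16 − 4 = 12 (mod 18).
    Divide the congruence (and modulus) by g = 6: 2·t ≡ 2 (mod 3).
    The inverse of 2 mod 3 is 2 (since 2·2 = 4 = 1·3 + 1), so t ≡ 2·2 = 4 ≡ 1 (mod 3).
    Then x = 4 + 12·1 = 16, valid modulo lcm(12, 18) = 36: x ≡ 16 (mod 36).
  Combine with x ≡ 4 (mod 20): gcd(36, 20) = 4; 4 - 16 = -12, which IS divisible by 4, so compatible.
    Write x = 16 + 36·t and substitute into x ≡ 4 (mod 20): 36·t ≡ 4 − 16 = -12 (mod 20).
    Divide the congruence (and modulus) by g = 4: 9·t ≡ -3 (mod 5).
    Reduce coefficients mod 5: 4·t ≡ 2 (mod 5).
    The inverse of 4 mod 5 is 4 (since 4·4 = 16 = 3·5 + 1), so t ≡ 4·2 = 8 ≡ 3 (mod 5).
    Then x = 16 + 36·3 = 124, valid modulo lcm(36, 20) = 180: x ≡ 124 (mod 180).
Verify: 124 mod 12 = 4, 124 mod 18 = 16, 124 mod 20 = 4.

x ≡ 124 (mod 180).


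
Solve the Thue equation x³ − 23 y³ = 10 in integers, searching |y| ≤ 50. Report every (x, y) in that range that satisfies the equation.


The equation is x³ - 23y³ = 10. For fixed y, x³ = 23·y³ + 10, so a solution requires the RHS to be a perfect cube.
Strategy: iterate y from -50 to 50, compute RHS = 23·y³ + 10, and check whether it is a (positive or negative) perfect cube.
Check small values of y:
  y = 0: RHS = 10 is not a perfect cube.
  y = 1: RHS = 33 is not a perfect cube.
  y = -1: RHS = -13 is not a perfect cube.
  y = 2: RHS = 194 is not a perfect cube.
  y = -2: RHS = -174 is not a perfect cube.
  y = 3: RHS = 631 is not a perfect cube.
  y = -3: RHS = -611 is not a perfect cube.
Continuing the search up to |y| = 50 finds no solutions either.
No (x, y) in the scanned range satisfies the equation.

No integer solutions with |y| ≤ 50.


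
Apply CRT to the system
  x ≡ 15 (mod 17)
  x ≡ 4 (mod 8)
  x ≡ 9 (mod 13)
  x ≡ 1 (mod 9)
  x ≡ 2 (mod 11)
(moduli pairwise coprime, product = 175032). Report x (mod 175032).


Product of moduli M = 17 · 8 · 13 · 9 · 11 = 175032.
Merge one congruence at a time:
  Start: x ≡ 15 (mod 17).
  Combine with x ≡ 4 (mod 8); new modulus lcm = 136.
    Write x = 15 + 17·t and substitute into x ≡ 4 (mod 8): 17·t ≡ 4 − 15 = -11 (mod 8).
    Reduce coefficients mod 8: 1·t ≡ 5 (mod 8).
    So t ≡ 5 (mod 8).
    Then x = 15 + 17·5 = 100, valid modulo lcm(17, 8) = 136: x ≡ 100 (mod 136).
  Combine with x ≡ 9 (mod 13); new modulus lcm = 1768.
    Write x = 100 + 136·t and substitute into x ≡ 9 (mod 13): 136·t ≡ 9 − 100 = -91 (mod 13).
    Reduce coefficients mod 13: 6·t ≡ 0 (mod 13).
    The inverse of 6 mod 13 is 11 (since 6·11 = 66 = 5·13 + 1), so t ≡ 11·0 = 0 ≡ 0 (mod 13).
    Then x = 100 + 136·0 = 100, valid modulo lcm(136, 13) = 1768: x ≡ 100 (mod 1768).
  Combine with x ≡ 1 (mod 9); new modulus lcm = 15912.
    Write x = 100 + 1768·t and substitute into x ≡ 1 (mod 9): 1768·t ≡ 1 − 100 = -99 (mod 9).
    Reduce coefficients mod 9: 4·t ≡ 0 (mod 9).
    The inverse of 4 mod 9 is 7 (since 4·7 = 28 = 3·9 + 1), so t ≡ 7·0 = 0 ≡ 0 (mod 9).
    Then x = 100 + 1768·0 = 100, valid modulo lcm(1768, 9) = 15912: x ≡ 100 (mod 15912).
  Combine with x ≡ 2 (mod 11); new modulus lcm = 175032.
    Write x = 100 + 15912·t and substitute into x ≡ 2 (mod 11): 15912·t ≡ 2 − 100 = -98 (mod 11).
    Reduce coefficients mod 11: 6·t ≡ 1 (mod 11).
    The inverse of 6 mod 11 is 2 (since 6·2 = 12 = 1·11 + 1), so t ≡ 2·1 = 2 ≡ 2 (mod 11).
    Then x = 100 + 15912·2 = 31924, valid modulo lcm(15912, 11) = 175032: x ≡ 31924 (mod 175032).
Verify against each original: 31924 mod 17 = 15, 31924 mod 8 = 4, 31924 mod 13 = 9, 31924 mod 9 = 1, 31924 mod 11 = 2.

x ≡ 31924 (mod 175032).


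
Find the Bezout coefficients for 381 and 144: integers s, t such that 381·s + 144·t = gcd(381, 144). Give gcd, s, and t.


Euclidean algorithm on (381, 144) — divide until remainder is 0:
  381 = 2 · 144 + 93
  144 = 1 · 93 + 51
  93 = 1 · 51 + 42
  51 = 1 · 42 + 9
  42 = 4 · 9 + 6
  9 = 1 · 6 + 3
  6 = 2 · 3 + 0
gcd(381, 144) = 3.
Track Bezout coefficients alongside the remainders: start with r₀ = 381 = a·1 + b·0 (s = 1, t = 0) and r₁ = 144 = a·0 + b·1 (s = 0, t = 1); each new remainder r_{k+1} = r_{k-1} − q_k·r_k inherits s_{k+1} = s_{k-1} − q_k·s_k, t_{k+1} = t_{k-1} − q_k·t_k, so r_k = a·s_k + b·t_k at every step:
  q = 2: r = 93, s = 1 − 2·0 = 1, t = 0 − 2·1 = -2  (check: 381·1 + 144·(-2) = 93)
  q = 1: r = 51, s = 0 − 1·1 = -1, t = 1 − 1·(-2) = 3  (check: 381·(-1) + 144·3 = 51)
  q = 1: r = 42, s = 1 − 1·(-1) = 2, t = -2 − 1·3 = -5  (check: 381·2 + 144·(-5) = 42)
  q = 1: r = 9, s = -1 − 1·2 = -3, t = 3 − 1·(-5) = 8  (check: 381·(-3) + 144·8 = 9)
  q = 4: r = 6, s = 2 − 4·(-3) = 14, t = -5 − 4·8 = -37  (check: 381·14 + 144·(-37) = 6)
  q = 1: r = 3, s = -3 − 1·14 = -17, t = 8 − 1·(-37) = 45  (check: 381·(-17) + 144·45 = 3)
The row with r = 3 (the gcd) gives the Bezout coefficients s = -17, t = 45.
Result: 381 · (-17) + 144 · (45) = 3.

gcd(381, 144) = 3; s = -17, t = 45 (check: 381·(-17) + 144·45 = 3).


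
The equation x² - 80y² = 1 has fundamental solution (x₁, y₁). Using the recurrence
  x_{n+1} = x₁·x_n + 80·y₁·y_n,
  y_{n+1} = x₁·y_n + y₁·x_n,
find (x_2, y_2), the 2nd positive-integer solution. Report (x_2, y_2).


Step 1: Find the fundamental solution (x₁, y₁) of x² - 80y² = 1.
  Expand √80 as a continued fraction. a₀ = ⌊√80⌋ = 8; iterate m_{k+1} = d_k·a_k − m_k, d_{k+1} = (80 − m_{k+1}²)/d_k, a_{k+1} = ⌊(a₀ + m_{k+1})/d_{k+1}⌋ (starting m₀ = 0, d₀ = 1), with convergents p_k = a_k·p_{k-1} + p_{k-2}, q_k = a_k·q_{k-1} + q_{k-2} (p₋₁ = 1, q₋₁ = 0):
  k = 0: a₀ = 8; p₀/q₀ = 8/1; p₀² − 80·q₀² = 64 − 80 = -16.
  k = 1: m = 8, d = 16, a = ⌊(8 + 8)/16⌋ = 1; p/q = (1·8 + 1)/(1·1 + 0) = 9/1; p² − 80·q² = 81 − 80 = 1.
  The first convergent with p² − 80·q² = 1 gives the fundamental solution (x₁, y₁) = (9, 1).
Step 2: Apply the recurrence (x_{n+1}, y_{n+1}) = (x₁x_n + 80y₁y_n, x₁y_n + y₁x_n) repeatedly.
  From (x_1, y_1) = (9, 1): x_2 = 9·9 + 80·1·1 = 161; y_2 = 9·1 + 1·9 = 18.
Step 3: Verify x_2² - 80·y_2² = 25921 - 25920 = 1 (should be 1). ✓

(x_1, y_1) = (9, 1); (x_2, y_2) = (161, 18).


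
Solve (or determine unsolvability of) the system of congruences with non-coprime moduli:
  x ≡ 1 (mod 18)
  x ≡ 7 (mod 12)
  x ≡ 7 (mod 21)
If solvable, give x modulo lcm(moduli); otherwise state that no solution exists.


Moduli 18, 12, 21 are not pairwise coprime, so CRT works modulo lcm(m_i) when all pairwise compatibility conditions hold.
Pairwise compatibility: gcd(m_i, m_j) must divide a_i - a_j for every pair.
Merge one congruence at a time:
  Start: x ≡ 1 (mod 18).
  Combine with x ≡ 7 (mod 12): gcd(18, 12) = 6; 7 - 1 = 6, which IS divisible by 6, so compatible.
    Write x = 1 + 18·t and substitute into x ≡ 7 (mod 12): 18·t ≡ 7 − 1 = 6 (mod 12).
    Divide the congruence (and modulus) by g = 6: 3·t ≡ 1 (mod 2).
    Reduce coefficients mod 2: 1·t ≡ 1 (mod 2).
    So t ≡ 1 (mod 2).
    Then x = 1 + 18·1 = 19, valid modulo lcm(18, 12) = 36: x ≡ 19 (mod 36).
  Combine with x ≡ 7 (mod 21): gcd(36, 21) = 3; 7 - 19 = -12, which IS divisible by 3, so compatible.
    Write x = 19 + 36·t and substitute into x ≡ 7 (mod 21): 36·t ≡ 7 − 19 = -12 (mod 21).
    Divide the congruence (and modulus) by g = 3: 12·t ≡ -4 (mod 7).
    Reduce coefficients mod 7: 5·t ≡ 3 (mod 7).
    The inverse of 5 mod 7 is 3 (since 5·3 = 15 = 2·7 + 1), so t ≡ 3·3 = 9 ≡ 2 (mod 7).
    Then x = 19 + 36·2 = 91, valid modulo lcm(36, 21) = 252: x ≡ 91 (mod 252).
Verify: 91 mod 18 = 1, 91 mod 12 = 7, 91 mod 21 = 7.

x ≡ 91 (mod 252).


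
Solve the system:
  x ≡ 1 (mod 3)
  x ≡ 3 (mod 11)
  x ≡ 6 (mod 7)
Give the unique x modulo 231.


Moduli 3, 11, 7 are pairwise coprime; by CRT there is a unique solution modulo M = 3 · 11 · 7 = 231.
Solve pairwise, accumulating the modulus:
  Start with x ≡ 1 (mod 3).
  Combine with x ≡ 3 (mod 11): since gcd(3, 11) = 1, we get a unique residue mod 33.
    Write x = 1 + 3·t and substitute into x ≡ 3 (mod 11): 3·t ≡ 3 − 1 = 2 (mod 11).
    The inverse of 3 mod 11 is 4 (since 3·4 = 12 = 1·11 + 1), so t ≡ 4·2 = 8 ≡ 8 (mod 11).
    Then x = 1 + 3·8 = 25, valid modulo lcm(3, 11) = 33: x ≡ 25 (mod 33).
  Combine with x ≡ 6 (mod 7): since gcd(33, 7) = 1, we get a unique residue mod 231.
    Write x = 25 + 33·t and substitute into x ≡ 6 (mod 7): 33·t ≡ 6 − 25 = -19 (mod 7).
    Reduce coefficients mod 7: 5·t ≡ 2 (mod 7).
    The inverse of 5 mod 7 is 3 (since 5·3 = 15 = 2·7 + 1), so t ≡ 3·2 = 6 ≡ 6 (mod 7).
    Then x = 25 + 33·6 = 223, valid modulo lcm(33, 7) = 231: x ≡ 223 (mod 231).
Verify: 223 mod 3 = 1 ✓, 223 mod 11 = 3 ✓, 223 mod 7 = 6 ✓.

x ≡ 223 (mod 231).


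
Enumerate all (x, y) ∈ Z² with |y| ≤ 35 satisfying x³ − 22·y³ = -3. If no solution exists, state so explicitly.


The equation is x³ - 22y³ = -3. For fixed y, x³ = 22·y³ − 3, so a solution requires the RHS to be a perfect cube.
Strategy: iterate y from -35 to 35, compute RHS = 22·y³ − 3, and check whether it is a (positive or negative) perfect cube.
Check small values of y:
  y = 0: RHS = -3 is not a perfect cube.
  y = 1: RHS = 19 is not a perfect cube.
  y = -1: RHS = -25 is not a perfect cube.
  y = 2: RHS = 173 is not a perfect cube.
  y = -2: RHS = -179 is not a perfect cube.
  y = 3: RHS = 591 is not a perfect cube.
  y = -3: RHS = -597 is not a perfect cube.
Continuing the search up to |y| = 35 finds no solutions either.
No (x, y) in the scanned range satisfies the equation.

No integer solutions with |y| ≤ 35.


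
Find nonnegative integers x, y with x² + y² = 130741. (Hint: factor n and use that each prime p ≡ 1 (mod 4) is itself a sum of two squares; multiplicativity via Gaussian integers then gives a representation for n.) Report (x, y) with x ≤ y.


Step 1: Factor n = 130741 = 13 · 89 · 113.
Step 2: Check the mod-4 condition on each prime factor: 13 ≡ 1 (mod 4), exponent 1; 89 ≡ 1 (mod 4), exponent 1; 113 ≡ 1 (mod 4), exponent 1.
All primes ≡ 3 (mod 4) appear to even exponent (or don't appear), so by the two-squares theorem n IS expressible as a sum of two squares.
Step 3: Build a representation. Here n = 13 · 89 · 113 is a product of primes ≡ 1 (mod 4). Each prime p ≡ 1 (mod 4) is itself a sum of two squares; find a² by testing p − a² for a perfect square:
  13: 13 − 1² = 12, 13 − 2² = 9 = 3² ⇒ 13 = 2² + 3².
  89: 89 − 1² = 88, 89 − 2² = 85, 89 − 3² = 80, 89 − 4² = 73, 89 − 5² = 64 = 8² ⇒ 89 = 5² + 8².
  113: 113 − 1² = 112, 113 − 2² = 109, 113 − 3² = 104, 113 − 4² = 97, 113 − 5² = 88, 113 − 6² = 77, 113 − 7² = 64 = 8² ⇒ 113 = 7² + 8².
  Combine using the Brahmagupta–Fibonacci identity (a² + b²)(c² + d²) = (ac − bd)² + (ad + bc)² = (ac + bd)² + (ad − bc)²:
  13 · 89 = 1157: from (2² + 3²)(5² + 8²), take (2·5 − 3·8, 2·8 + 3·5) = (10 − 24, 16 + 15) = (-14, 31); dropping signs (only squares matter) gives (14, 31); check 14² + 31² = 196 + 961 = 1157 ✓.
  1157 · 113 = 130741: from (14² + 31²)(7² + 8²), take (14·7 − 31·8, 14·8 + 31·7) = (98 − 248, 112 + 217) = (-150, 329); dropping signs (only squares matter) gives (150, 329); check 150² + 329² = 22500 + 108241 = 130741 ✓.
Step 4: Order so x ≤ y and verify: 150² + 329² = 22500 + 108241 = 130741 = n. ✓

n = 130741 = 150² + 329² (one valid representation with x ≤ y).


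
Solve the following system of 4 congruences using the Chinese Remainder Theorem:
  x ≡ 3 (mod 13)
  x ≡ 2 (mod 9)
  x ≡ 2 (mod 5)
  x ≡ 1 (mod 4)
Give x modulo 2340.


Product of moduli M = 13 · 9 · 5 · 4 = 2340.
Merge one congruence at a time:
  Start: x ≡ 3 (mod 13).
  Combine with x ≡ 2 (mod 9); new modulus lcm = 117.
    Write x = 3 + 13·t and substitute into x ≡ 2 (mod 9): 13·t ≡ 2 − 3 = -1 (mod 9).
    Reduce coefficients mod 9: 4·t ≡ 8 (mod 9).
    The inverse of 4 mod 9 is 7 (since 4·7 = 28 = 3·9 + 1), so t ≡ 7·8 = 56 ≡ 2 (mod 9).
    Then x = 3 + 13·2 = 29, valid modulo lcm(13, 9) = 117: x ≡ 29 (mod 117).
  Combine with x ≡ 2 (mod 5); new modulus lcm = 585.
    Write x = 29 + 117·t and substitute into x ≡ 2 (mod 5): 117·t ≡ 2 − 29 = -27 (mod 5).
    Reduce coefficients mod 5: 2·t ≡ 3 (mod 5).
    The inverse of 2 mod 5 is 3 (since 2·3 = 6 = 1·5 + 1), so t ≡ 3·3 = 9 ≡ 4 (mod 5).
    Then x = 29 + 117·4 = 497, valid modulo lcm(117, 5) = 585: x ≡ 497 (mod 585).
  Combine with x ≡ 1 (mod 4); new modulus lcm = 2340.
    Write x = 497 + 585·t and substitute into x ≡ 1 (mod 4): 585·t ≡ 1 − 497 = -496 (mod 4).
    Reduce coefficients mod 4: 1·t ≡ 0 (mod 4).
    So t ≡ 0 (mod 4).
    Then x = 497 + 585·0 = 497, valid modulo lcm(585, 4) = 2340: x ≡ 497 (mod 2340).
Verify against each original: 497 mod 13 = 3, 497 mod 9 = 2, 497 mod 5 = 2, 497 mod 4 = 1.

x ≡ 497 (mod 2340).


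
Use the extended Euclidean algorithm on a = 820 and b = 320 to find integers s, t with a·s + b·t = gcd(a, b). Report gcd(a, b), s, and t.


Euclidean algorithm on (820, 320) — divide until remainder is 0:
  820 = 2 · 320 + 180
  320 = 1 · 180 + 140
  180 = 1 · 140 + 40
  140 = 3 · 40 + 20
  40 = 2 · 20 + 0
gcd(820, 320) = 20.
Track Bezout coefficients alongside the remainders: start with r₀ = 820 = a·1 + b·0 (s = 1, t = 0) and r₁ = 320 = a·0 + b·1 (s = 0, t = 1); each new remainder r_{k+1} = r_{k-1} − q_k·r_k inherits s_{k+1} = s_{k-1} − q_k·s_k, t_{k+1} = t_{k-1} − q_k·t_k, so r_k = a·s_k + b·t_k at every step:
  q = 2: r = 180, s = 1 − 2·0 = 1, t = 0 − 2·1 = -2  (check: 820·1 + 320·(-2) = 180)
  q = 1: r = 140, s = 0 − 1·1 = -1, t = 1 − 1·(-2) = 3  (check: 820·(-1) + 320·3 = 140)
  q = 1: r = 40, s = 1 − 1·(-1) = 2, t = -2 − 1·3 = -5  (check: 820·2 + 320·(-5) = 40)
  q = 3: r = 20, s = -1 − 3·2 = -7, t = 3 − 3·(-5) = 18  (check: 820·(-7) + 320·18 = 20)
The row with r = 20 (the gcd) gives the Bezout coefficients s = -7, t = 18.
Result: 820 · (-7) + 320 · (18) = 20.

gcd(820, 320) = 20; s = -7, t = 18 (check: 820·(-7) + 320·18 = 20).


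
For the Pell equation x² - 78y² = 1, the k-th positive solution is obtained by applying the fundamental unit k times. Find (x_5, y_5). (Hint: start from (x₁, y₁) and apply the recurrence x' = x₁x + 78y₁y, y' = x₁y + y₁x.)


Step 1: Find the fundamental solution (x₁, y₁) of x² - 78y² = 1.
  Expand √78 as a continued fraction. a₀ = ⌊√78⌋ = 8; iterate m_{k+1} = d_k·a_k − m_k, d_{k+1} = (78 − m_{k+1}²)/d_k, a_{k+1} = ⌊(a₀ + m_{k+1})/d_{k+1}⌋ (starting m₀ = 0, d₀ = 1), with convergents p_k = a_k·p_{k-1} + p_{k-2}, q_k = a_k·q_{k-1} + q_{k-2} (p₋₁ = 1, q₋₁ = 0):
  k = 0: a₀ = 8; p₀/q₀ = 8/1; p₀² − 78·q₀² = 64 − 78 = -14.
  k = 1: m = 8, d = 14, a = ⌊(8 + 8)/14⌋ = 1; p/q = (1·8 + 1)/(1·1 + 0) = 9/1; p² − 78·q² = 81 − 78 = 3.
  k = 2: m = 6, d = 3, a = ⌊(8 + 6)/3⌋ = 4; p/q = (4·9 + 8)/(4·1 + 1) = 44/5; p² − 78·q² = 1936 − 1950 = -14.
  k = 3: m = 6, d = 14, a = ⌊(8 + 6)/14⌋ = 1; p/q = (1·44 + 9)/(1·5 + 1) = 53/6; p² − 78·q² = 2809 − 2808 = 1.
  The first convergent with p² − 78·q² = 1 gives the fundamental solution (x₁, y₁) = (53, 6).
Step 2: Apply the recurrence (x_{n+1}, y_{n+1}) = (x₁x_n + 78y₁y_n, x₁y_n + y₁x_n) repeatedly.
  From (x_1, y_1) = (53, 6): x_2 = 53·53 + 78·6·6 = 5617; y_2 = 53·6 + 6·53 = 636.
  From (x_2, y_2) = (5617, 636): x_3 = 53·5617 + 78·6·636 = 595349; y_3 = 53·636 + 6·5617 = 67410.
  From (x_3, y_3) = (595349, 67410): x_4 = 53·595349 + 78·6·67410 = 63101377; y_4 = 53·67410 + 6·595349 = 7144824.
  From (x_4, y_4) = (63101377, 7144824): x_5 = 53·63101377 + 78·6·7144824 = 6688150613; y_5 = 53·7144824 + 6·63101377 = 757283934.
Step 3: Verify x_5² - 78·y_5² = 44731358622172275769 - 44731358622172275768 = 1 (should be 1). ✓

(x_1, y_1) = (53, 6); (x_5, y_5) = (6688150613, 757283934).


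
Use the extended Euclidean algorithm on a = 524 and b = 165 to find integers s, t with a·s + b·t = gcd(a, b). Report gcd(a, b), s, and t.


Euclidean algorithm on (524, 165) — divide until remainder is 0:
  524 = 3 · 165 + 29
  165 = 5 · 29 + 20
  29 = 1 · 20 + 9
  20 = 2 · 9 + 2
  9 = 4 · 2 + 1
  2 = 2 · 1 + 0
gcd(524, 165) = 1.
Track Bezout coefficients alongside the remainders: start with r₀ = 524 = a·1 + b·0 (s = 1, t = 0) and r₁ = 165 = a·0 + b·1 (s = 0, t = 1); each new remainder r_{k+1} = r_{k-1} − q_k·r_k inherits s_{k+1} = s_{k-1} − q_k·s_k, t_{k+1} = t_{k-1} − q_k·t_k, so r_k = a·s_k + b·t_k at every step:
  q = 3: r = 29, s = 1 − 3·0 = 1, t = 0 − 3·1 = -3  (check: 524·1 + 165·(-3) = 29)
  q = 5: r = 20, s = 0 − 5·1 = -5, t = 1 − 5·(-3) = 16  (check: 524·(-5) + 165·16 = 20)
  q = 1: r = 9, s = 1 − 1·(-5) = 6, t = -3 − 1·16 = -19  (check: 524·6 + 165·(-19) = 9)
  q = 2: r = 2, s = -5 − 2·6 = -17, t = 16 − 2·(-19) = 54  (check: 524·(-17) + 165·54 = 2)
  q = 4: r = 1, s = 6 − 4·(-17) = 74, t = -19 − 4·54 = -235  (check: 524·74 + 165·(-235) = 1)
The row with r = 1 (the gcd) gives the Bezout coefficients s = 74, t = -235.
Result: 524 · (74) + 165 · (-235) = 1.

gcd(524, 165) = 1; s = 74, t = -235 (check: 524·74 + 165·(-235) = 1).


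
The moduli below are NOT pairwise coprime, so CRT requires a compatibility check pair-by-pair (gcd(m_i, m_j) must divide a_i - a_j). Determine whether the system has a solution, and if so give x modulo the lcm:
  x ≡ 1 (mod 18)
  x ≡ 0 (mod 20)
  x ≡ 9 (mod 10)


Moduli 18, 20, 10 are not pairwise coprime, so CRT works modulo lcm(m_i) when all pairwise compatibility conditions hold.
Pairwise compatibility: gcd(m_i, m_j) must divide a_i - a_j for every pair.
Merge one congruence at a time:
  Start: x ≡ 1 (mod 18).
  Combine with x ≡ 0 (mod 20): gcd(18, 20) = 2, and 0 - 1 = -1 is NOT divisible by 2.
    ⇒ system is inconsistent (no integer solution).

No solution (the system is inconsistent).


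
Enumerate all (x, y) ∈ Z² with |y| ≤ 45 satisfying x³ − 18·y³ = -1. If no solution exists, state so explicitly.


The equation is x³ - 18y³ = -1. For fixed y, x³ = 18·y³ − 1, so a solution requires the RHS to be a perfect cube.
Strategy: iterate y from -45 to 45, compute RHS = 18·y³ − 1, and check whether it is a (positive or negative) perfect cube.
Check small values of y:
  y = 0: RHS = -1 = (-1)³ ⇒ x = -1 works.
  y = 1: RHS = 17 is not a perfect cube.
  y = -1: RHS = -19 is not a perfect cube.
  y = 2: RHS = 143 is not a perfect cube.
  y = -2: RHS = -145 is not a perfect cube.
  y = 3: RHS = 485 is not a perfect cube.
  y = -3: RHS = -487 is not a perfect cube.
Continuing the search up to |y| = 45 finds no further solutions beyond those listed.
Collected solutions: (-1, 0).

Solutions (with |y| ≤ 45): (-1, 0).


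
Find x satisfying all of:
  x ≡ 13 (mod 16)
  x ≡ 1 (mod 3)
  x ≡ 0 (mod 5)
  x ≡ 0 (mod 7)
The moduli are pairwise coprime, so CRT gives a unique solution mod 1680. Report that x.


Product of moduli M = 16 · 3 · 5 · 7 = 1680.
Merge one congruence at a time:
  Start: x ≡ 13 (mod 16).
  Combine with x ≡ 1 (mod 3); new modulus lcm = 48.
    Write x = 13 + 16·t and substitute into x ≡ 1 (mod 3): 16·t ≡ 1 − 13 = -12 (mod 3).
    Reduce coefficients mod 3: 1·t ≡ 0 (mod 3).
    So t ≡ 0 (mod 3).
    Then x = 13 + 16·0 = 13, valid modulo lcm(16, 3) = 48: x ≡ 13 (mod 48).
  Combine with x ≡ 0 (mod 5); new modulus lcm = 240.
    Write x = 13 + 48·t and substitute into x ≡ 0 (mod 5): 48·t ≡ 0 − 13 = -13 (mod 5).
    Reduce coefficients mod 5: 3·t ≡ 2 (mod 5).
    The inverse of 3 mod 5 is 2 (since 3·2 = 6 = 1·5 + 1), so t ≡ 2·2 = 4 ≡ 4 (mod 5).
    Then x = 13 + 48·4 = 205, valid modulo lcm(48, 5) = 240: x ≡ 205 (mod 240).
  Combine with x ≡ 0 (mod 7); new modulus lcm = 1680.
    Write x = 205 + 240·t and substitute into x ≡ 0 (mod 7): 240·t ≡ 0 − 205 = -205 (mod 7).
    Reduce coefficients mod 7: 2·t ≡ 5 (mod 7).
    The inverse of 2 mod 7 is 4 (since 2·4 = 8 = 1·7 + 1), so t ≡ 4·5 = 20 ≡ 6 (mod 7).
    Then x = 205 + 240·6 = 1645, valid modulo lcm(240, 7) = 1680: x ≡ 1645 (mod 1680).
Verify against each original: 1645 mod 16 = 13, 1645 mod 3 = 1, 1645 mod 5 = 0, 1645 mod 7 = 0.

x ≡ 1645 (mod 1680).


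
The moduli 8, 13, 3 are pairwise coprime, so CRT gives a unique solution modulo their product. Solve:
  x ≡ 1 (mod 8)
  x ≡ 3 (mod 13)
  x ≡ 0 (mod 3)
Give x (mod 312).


Moduli 8, 13, 3 are pairwise coprime; by CRT there is a unique solution modulo M = 8 · 13 · 3 = 312.
Solve pairwise, accumulating the modulus:
  Start with x ≡ 1 (mod 8).
  Combine with x ≡ 3 (mod 13): since gcd(8, 13) = 1, we get a unique residue mod 104.
    Write x = 1 + 8·t and substitute into x ≡ 3 (mod 13): 8·t ≡ 3 − 1 = 2 (mod 13).
    The inverse of 8 mod 13 is 5 (since 8·5 = 40 = 3·13 + 1), so t ≡ 5·2 = 10 ≡ 10 (mod 13).
    Then x = 1 + 8·10 = 81, valid modulo lcm(8, 13) = 104: x ≡ 81 (mod 104).
  Combine with x ≡ 0 (mod 3): since gcd(104, 3) = 1, we get a unique residue mod 312.
    Write x = 81 + 104·t and substitute into x ≡ 0 (mod 3): 104·t ≡ 0 − 81 = -81 (mod 3).
    Reduce coefficients mod 3: 2·t ≡ 0 (mod 3).
    The inverse of 2 mod 3 is 2 (since 2·2 = 4 = 1·3 + 1), so t ≡ 2·0 = 0 ≡ 0 (mod 3).
    Then x = 81 + 104·0 = 81, valid modulo lcm(104, 3) = 312: x ≡ 81 (mod 312).
Verify: 81 mod 8 = 1 ✓, 81 mod 13 = 3 ✓, 81 mod 3 = 0 ✓.

x ≡ 81 (mod 312).


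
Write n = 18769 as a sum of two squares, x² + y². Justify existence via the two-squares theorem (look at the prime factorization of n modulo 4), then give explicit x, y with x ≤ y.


Step 1: Factor n = 18769 = 137^2.
Step 2: Check the mod-4 condition on each prime factor: 137 ≡ 1 (mod 4), exponent 2.
All primes ≡ 3 (mod 4) appear to even exponent (or don't appear), so by the two-squares theorem n IS expressible as a sum of two squares.
Step 3: Build a representation. Here n = 137 · 137 is a product of primes ≡ 1 (mod 4). Each prime p ≡ 1 (mod 4) is itself a sum of two squares; find a² by testing p − a² for a perfect square:
  137: 137 − 1² = 136, 137 − 2² = 133, 137 − 3² = 128, 137 − 4² = 121 = 11² ⇒ 137 = 4² + 11².
  Combine using the Brahmagupta–Fibonacci identity (a² + b²)(c² + d²) = (ac − bd)² + (ad + bc)² = (ac + bd)² + (ad − bc)²:
  137 · 137 = 18769: from (4² + 11²)(4² + 11²), take (4·4 − 11·11, 4·11 + 11·4) = (16 − 121, 44 + 44) = (-105, 88); dropping signs (only squares matter) gives (105, 88); check 105² + 88² = 11025 + 7744 = 18769 ✓.
Step 4: Order so x ≤ y and verify: 88² + 105² = 7744 + 11025 = 18769 = n. ✓

n = 18769 = 88² + 105² (one valid representation with x ≤ y).


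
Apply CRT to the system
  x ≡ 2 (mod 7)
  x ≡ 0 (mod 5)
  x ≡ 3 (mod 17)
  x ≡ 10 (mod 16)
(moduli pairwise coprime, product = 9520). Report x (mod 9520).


Product of moduli M = 7 · 5 · 17 · 16 = 9520.
Merge one congruence at a time:
  Start: x ≡ 2 (mod 7).
  Combine with x ≡ 0 (mod 5); new modulus lcm = 35.
    Write x = 2 + 7·t and substitute into x ≡ 0 (mod 5): 7·t ≡ 0 − 2 = -2 (mod 5).
    Reduce coefficients mod 5: 2·t ≡ 3 (mod 5).
    The inverse of 2 mod 5 is 3 (since 2·3 = 6 = 1·5 + 1), so t ≡ 3·3 = 9 ≡ 4 (mod 5).
    Then x = 2 + 7·4 = 30, valid modulo lcm(7, 5) = 35: x ≡ 30 (mod 35).
  Combine with x ≡ 3 (mod 17); new modulus lcm = 595.
    Write x = 30 + 35·t and substitute into x ≡ 3 (mod 17): 35·t ≡ 3 − 30 = -27 (mod 17).
    Reduce coefficients mod 17: 1·t ≡ 7 (mod 17).
    So t ≡ 7 (mod 17).
    Then x = 30 + 35·7 = 275, valid modulo lcm(35, 17) = 595: x ≡ 275 (mod 595).
  Combine with x ≡ 10 (mod 16); new modulus lcm = 9520.
    Write x = 275 + 595·t and substitute into x ≡ 10 (mod 16): 595·t ≡ 10 − 275 = -265 (mod 16).
    Reduce coefficients mod 16: 3·t ≡ 7 (mod 16).
    The inverse of 3 mod 16 is 11 (since 3·11 = 33 = 2·16 + 1), so t ≡ 11·7 = 77 ≡ 13 (mod 16).
    Then x = 275 + 595·13 = 8010, valid modulo lcm(595, 16) = 9520: x ≡ 8010 (mod 9520).
Verify against each original: 8010 mod 7 = 2, 8010 mod 5 = 0, 8010 mod 17 = 3, 8010 mod 16 = 10.

x ≡ 8010 (mod 9520).


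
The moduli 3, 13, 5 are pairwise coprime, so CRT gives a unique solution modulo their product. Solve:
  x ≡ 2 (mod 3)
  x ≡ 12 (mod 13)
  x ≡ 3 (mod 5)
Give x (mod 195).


Moduli 3, 13, 5 are pairwise coprime; by CRT there is a unique solution modulo M = 3 · 13 · 5 = 195.
Solve pairwise, accumulating the modulus:
  Start with x ≡ 2 (mod 3).
  Combine with x ≡ 12 (mod 13): since gcd(3, 13) = 1, we get a unique residue mod 39.
    Write x = 2 + 3·t and substitute into x ≡ 12 (mod 13): 3·t ≡ 12 − 2 = 10 (mod 13).
    The inverse of 3 mod 13 is 9 (since 3·9 = 27 = 2·13 + 1), so t ≡ 9·10 = 90 ≡ 12 (mod 13).
    Then x = 2 + 3·12 = 38, valid modulo lcm(3, 13) = 39: x ≡ 38 (mod 39).
  Combine with x ≡ 3 (mod 5): since gcd(39, 5) = 1, we get a unique residue mod 195.
    Write x = 38 + 39·t and substitute into x ≡ 3 (mod 5): 39·t ≡ 3 − 38 = -35 (mod 5).
    Reduce coefficients mod 5: 4·t ≡ 0 (mod 5).
    The inverse of 4 mod 5 is 4 (since 4·4 = 16 = 3·5 + 1), so t ≡ 4·0 = 0 ≡ 0 (mod 5).
    Then x = 38 + 39·0 = 38, valid modulo lcm(39, 5) = 195: x ≡ 38 (mod 195).
Verify: 38 mod 3 = 2 ✓, 38 mod 13 = 12 ✓, 38 mod 5 = 3 ✓.

x ≡ 38 (mod 195).


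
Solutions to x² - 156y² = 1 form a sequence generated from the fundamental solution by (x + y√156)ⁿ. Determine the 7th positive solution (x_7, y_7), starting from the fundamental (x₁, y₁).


Step 1: Find the fundamental solution (x₁, y₁) of x² - 156y² = 1.
  Expand √156 as a continued fraction. a₀ = ⌊√156⌋ = 12; iterate m_{k+1} = d_k·a_k − m_k, d_{k+1} = (156 − m_{k+1}²)/d_k, a_{k+1} = ⌊(a₀ + m_{k+1})/d_{k+1}⌋ (starting m₀ = 0, d₀ = 1), with convergents p_k = a_k·p_{k-1} + p_{k-2}, q_k = a_k·q_{k-1} + q_{k-2} (p₋₁ = 1, q₋₁ = 0):
  k = 0: a₀ = 12; p₀/q₀ = 12/1; p₀² − 156·q₀² = 144 − 156 = -12.
  k = 1: m = 12, d = 12, a = ⌊(12 + 12)/12⌋ = 2; p/q = (2·12 + 1)/(2·1 + 0) = 25/2; p² − 156·q² = 625 − 624 = 1.
  The first convergent with p² − 156·q² = 1 gives the fundamental solution (x₁, y₁) = (25, 2).
Step 2: Apply the recurrence (x_{n+1}, y_{n+1}) = (x₁x_n + 156y₁y_n, x₁y_n + y₁x_n) repeatedly.
  From (x_1, y_1) = (25, 2): x_2 = 25·25 + 156·2·2 = 1249; y_2 = 25·2 + 2·25 = 100.
  From (x_2, y_2) = (1249, 100): x_3 = 25·1249 + 156·2·100 = 62425; y_3 = 25·100 + 2·1249 = 4998.
  From (x_3, y_3) = (62425, 4998): x_4 = 25·62425 + 156·2·4998 = 3120001; y_4 = 25·4998 + 2·62425 = 249800.
  From (x_4, y_4) = (3120001, 249800): x_5 = 25·3120001 + 156·2·249800 = 155937625; y_5 = 25·249800 + 2·3120001 = 12485002.
  From (x_5, y_5) = (155937625, 12485002): x_6 = 25·155937625 + 156·2·12485002 = 7793761249; y_6 = 25·12485002 + 2·155937625 = 624000300.
  From (x_6, y_6) = (7793761249, 624000300): x_7 = 25·7793761249 + 156·2·624000300 = 389532124825; y_7 = 25·624000300 + 2·7793761249 = 31187529998.
Step 3: Verify x_7² - 156·y_7² = 151735276270679381280625 - 151735276270679381280624 = 1 (should be 1). ✓

(x_1, y_1) = (25, 2); (x_7, y_7) = (389532124825, 31187529998).


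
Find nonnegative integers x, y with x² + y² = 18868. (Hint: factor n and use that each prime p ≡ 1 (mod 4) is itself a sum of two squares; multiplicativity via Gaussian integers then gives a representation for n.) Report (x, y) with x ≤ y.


Step 1: Factor n = 18868 = 2^2 · 53 · 89.
Step 2: Check the mod-4 condition on each prime factor: 2 = 2 (special); 53 ≡ 1 (mod 4), exponent 1; 89 ≡ 1 (mod 4), exponent 1.
All primes ≡ 3 (mod 4) appear to even exponent (or don't appear), so by the two-squares theorem n IS expressible as a sum of two squares.
Step 3: Build a representation. Group n = k² · m with k = 2 and m = 53 · 89 = 4717 (a product of primes ≡ 1 (mod 4)); a representation of m scales to one of n via (k·x)² + (k·y)² = k²(x² + y²). Each prime p ≡ 1 (mod 4) is itself a sum of two squares; find a² by testing p − a² for a perfect square:
  53: 53 − 1² = 52, 53 − 2² = 49 = 7² ⇒ 53 = 2² + 7².
  89: 89 − 1² = 88, 89 − 2² = 85, 89 − 3² = 80, 89 − 4² = 73, 89 − 5² = 64 = 8² ⇒ 89 = 5² + 8².
  Combine using the Brahmagupta–Fibonacci identity (a² + b²)(c² + d²) = (ac − bd)² + (ad + bc)² = (ac + bd)² + (ad − bc)²:
  53 · 89 = 4717: from (2² + 7²)(5² + 8²), take (2·5 − 7·8, 2·8 + 7·5) = (10 − 56, 16 + 35) = (-46, 51); dropping signs (only squares matter) gives (46, 51); check 46² + 51² = 2116 + 2601 = 4717 ✓.
  Scale by k = 2: (2·46, 2·51) = (92, 102).
Step 4: Order so x ≤ y and verify: 92² + 102² = 8464 + 10404 = 18868 = n. ✓

n = 18868 = 92² + 102² (one valid representation with x ≤ y).


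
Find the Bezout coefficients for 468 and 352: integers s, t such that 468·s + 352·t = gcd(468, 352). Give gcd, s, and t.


Euclidean algorithm on (468, 352) — divide until remainder is 0:
  468 = 1 · 352 + 116
  352 = 3 · 116 + 4
  116 = 29 · 4 + 0
gcd(468, 352) = 4.
Track Bezout coefficients alongside the remainders: start with r₀ = 468 = a·1 + b·0 (s = 1, t = 0) and r₁ = 352 = a·0 + b·1 (s = 0, t = 1); each new remainder r_{k+1} = r_{k-1} − q_k·r_k inherits s_{k+1} = s_{k-1} − q_k·s_k, t_{k+1} = t_{k-1} − q_k·t_k, so r_k = a·s_k + b·t_k at every step:
  q = 1: r = 116, s = 1 − 1·0 = 1, t = 0 − 1·1 = -1  (check: 468·1 + 352·(-1) = 116)
  q = 3: r = 4, s = 0 − 3·1 = -3, t = 1 − 3·(-1) = 4  (check: 468·(-3) + 352·4 = 4)
The row with r = 4 (the gcd) gives the Bezout coefficients s = -3, t = 4.
Result: 468 · (-3) + 352 · (4) = 4.

gcd(468, 352) = 4; s = -3, t = 4 (check: 468·(-3) + 352·4 = 4).


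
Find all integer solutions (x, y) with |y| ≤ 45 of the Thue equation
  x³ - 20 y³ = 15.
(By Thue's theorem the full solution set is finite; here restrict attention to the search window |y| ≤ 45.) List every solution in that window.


The equation is x³ - 20y³ = 15. For fixed y, x³ = 20·y³ + 15, so a solution requires the RHS to be a perfect cube.
Strategy: iterate y from -45 to 45, compute RHS = 20·y³ + 15, and check whether it is a (positive or negative) perfect cube.
Check small values of y:
  y = 0: RHS = 15 is not a perfect cube.
  y = 1: RHS = 35 is not a perfect cube.
  y = -1: RHS = -5 is not a perfect cube.
  y = 2: RHS = 175 is not a perfect cube.
  y = -2: RHS = -145 is not a perfect cube.
  y = 3: RHS = 555 is not a perfect cube.
  y = -3: RHS = -525 is not a perfect cube.
Continuing the search up to |y| = 45 finds no solutions either.
No (x, y) in the scanned range satisfies the equation.

No integer solutions with |y| ≤ 45.


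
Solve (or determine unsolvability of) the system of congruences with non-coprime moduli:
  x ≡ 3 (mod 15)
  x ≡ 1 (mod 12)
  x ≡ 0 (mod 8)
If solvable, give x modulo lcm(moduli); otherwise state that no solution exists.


Moduli 15, 12, 8 are not pairwise coprime, so CRT works modulo lcm(m_i) when all pairwise compatibility conditions hold.
Pairwise compatibility: gcd(m_i, m_j) must divide a_i - a_j for every pair.
Merge one congruence at a time:
  Start: x ≡ 3 (mod 15).
  Combine with x ≡ 1 (mod 12): gcd(15, 12) = 3, and 1 - 3 = -2 is NOT divisible by 3.
    ⇒ system is inconsistent (no integer solution).

No solution (the system is inconsistent).


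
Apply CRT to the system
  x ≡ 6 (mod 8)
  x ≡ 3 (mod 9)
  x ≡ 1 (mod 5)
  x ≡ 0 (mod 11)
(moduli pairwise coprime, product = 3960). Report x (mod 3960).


Product of moduli M = 8 · 9 · 5 · 11 = 3960.
Merge one congruence at a time:
  Start: x ≡ 6 (mod 8).
  Combine with x ≡ 3 (mod 9); new modulus lcm = 72.
    Write x = 6 + 8·t and substitute into x ≡ 3 (mod 9): 8·t ≡ 3 − 6 = -3 (mod 9).
    Reduce coefficients mod 9: 8·t ≡ 6 (mod 9).
    The inverse of 8 mod 9 is 8 (since 8·8 = 64 = 7·9 + 1), so t ≡ 8·6 = 48 ≡ 3 (mod 9).
    Then x = 6 + 8·3 = 30, valid modulo lcm(8, 9) = 72: x ≡ 30 (mod 72).
  Combine with x ≡ 1 (mod 5); new modulus lcm = 360.
    Write x = 30 + 72·t and substitute into x ≡ 1 (mod 5): 72·t ≡ 1 − 30 = -29 (mod 5).
    Reduce coefficients mod 5: 2·t ≡ 1 (mod 5).
    The inverse of 2 mod 5 is 3 (since 2·3 = 6 = 1·5 + 1), so t ≡ 3·1 = 3 ≡ 3 (mod 5).
    Then x = 30 + 72·3 = 246, valid modulo lcm(72, 5) = 360: x ≡ 246 (mod 360).
  Combine with x ≡ 0 (mod 11); new modulus lcm = 3960.
    Write x = 246 + 360·t and substitute into x ≡ 0 (mod 11): 360·t ≡ 0 − 246 = -246 (mod 11).
    Reduce coefficients mod 11: 8·t ≡ 7 (mod 11).
    The inverse of 8 mod 11 is 7 (since 8·7 = 56 = 5·11 + 1), so t ≡ 7·7 = 49 ≡ 5 (mod 11).
    Then x = 246 + 360·5 = 2046, valid modulo lcm(360, 11) = 3960: x ≡ 2046 (mod 3960).
Verify against each original: 2046 mod 8 = 6, 2046 mod 9 = 3, 2046 mod 5 = 1, 2046 mod 11 = 0.

x ≡ 2046 (mod 3960).


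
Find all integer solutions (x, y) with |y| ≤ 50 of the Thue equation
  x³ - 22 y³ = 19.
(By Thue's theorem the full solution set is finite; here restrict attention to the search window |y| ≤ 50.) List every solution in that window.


The equation is x³ - 22y³ = 19. For fixed y, x³ = 22·y³ + 19, so a solution requires the RHS to be a perfect cube.
Strategy: iterate y from -50 to 50, compute RHS = 22·y³ + 19, and check whether it is a (positive or negative) perfect cube.
Check small values of y:
  y = 0: RHS = 19 is not a perfect cube.
  y = 1: RHS = 41 is not a perfect cube.
  y = -1: RHS = -3 is not a perfect cube.
  y = 2: RHS = 195 is not a perfect cube.
  y = -2: RHS = -157 is not a perfect cube.
  y = 3: RHS = 613 is not a perfect cube.
  y = -3: RHS = -575 is not a perfect cube.
Continuing the search up to |y| = 50 finds no solutions either.
No (x, y) in the scanned range satisfies the equation.

No integer solutions with |y| ≤ 50.


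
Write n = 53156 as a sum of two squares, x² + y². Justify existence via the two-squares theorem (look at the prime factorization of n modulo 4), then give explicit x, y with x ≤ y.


Step 1: Factor n = 53156 = 2^2 · 97 · 137.
Step 2: Check the mod-4 condition on each prime factor: 2 = 2 (special); 97 ≡ 1 (mod 4), exponent 1; 137 ≡ 1 (mod 4), exponent 1.
All primes ≡ 3 (mod 4) appear to even exponent (or don't appear), so by the two-squares theorem n IS expressible as a sum of two squares.
Step 3: Build a representation. Group n = k² · m with k = 2 and m = 97 · 137 = 13289 (a product of primes ≡ 1 (mod 4)); a representation of m scales to one of n via (k·x)² + (k·y)² = k²(x² + y²). Each prime p ≡ 1 (mod 4) is itself a sum of two squares; find a² by testing p − a² for a perfect square:
  97: 97 − 1² = 96, 97 − 2² = 93, 97 − 3² = 88, 97 − 4² = 81 = 9² ⇒ 97 = 4² + 9².
  137: 137 − 1² = 136, 137 − 2² = 133, 137 − 3² = 128, 137 − 4² = 121 = 11² ⇒ 137 = 4² + 11².
  Combine using the Brahmagupta–Fibonacci identity (a² + b²)(c² + d²) = (ac − bd)² + (ad + bc)² = (ac + bd)² + (ad − bc)²:
  97 · 137 = 13289: from (4² + 9²)(4² + 11²), take (4·4 − 9·11, 4·11 + 9·4) = (16 − 99, 44 + 36) = (-83, 80); dropping signs (only squares matter) gives (83, 80); check 83² + 80² = 6889 + 6400 = 13289 ✓.
  Scale by k = 2: (2·83, 2·80) = (166, 160).
Step 4: Order so x ≤ y and verify: 160² + 166² = 25600 + 27556 = 53156 = n. ✓

n = 53156 = 160² + 166² (one valid representation with x ≤ y).


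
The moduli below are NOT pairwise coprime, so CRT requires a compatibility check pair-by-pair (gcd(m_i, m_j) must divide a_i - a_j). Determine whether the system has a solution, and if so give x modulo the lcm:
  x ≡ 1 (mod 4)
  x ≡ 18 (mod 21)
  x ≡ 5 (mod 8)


Moduli 4, 21, 8 are not pairwise coprime, so CRT works modulo lcm(m_i) when all pairwise compatibility conditions hold.
Pairwise compatibility: gcd(m_i, m_j) must divide a_i - a_j for every pair.
Merge one congruence at a time:
  Start: x ≡ 1 (mod 4).
  Combine with x ≡ 18 (mod 21): gcd(4, 21) = 1; 18 - 1 = 17, which IS divisible by 1, so compatible.
    Write x = 1 + 4·t and substitute into x ≡ 18 (mod 21): 4·t ≡ 18 − 1 = 17 (mod 21).
    The inverse of 4 mod 21 is 16 (since 4·16 = 64 = 3·21 + 1), so t ≡ 16·17 = 272 ≡ 20 (mod 21).
    Then x = 1 + 4·20 = 81, valid modulo lcm(4, 21) = 84: x ≡ 81 (mod 84).
  Combine with x ≡ 5 (mod 8): gcd(84, 8) = 4; 5 - 81 = -76, which IS divisible by 4, so compatible.
    Write x = 81 + 84·t and substitute into x ≡ 5 (mod 8): 84·t ≡ 5 − 81 = -76 (mod 8).
    Divide the congruence (and modulus) by g = 4: 21·t ≡ -19 (mod 2).
    Reduce coefficients mod 2: 1·t ≡ 1 (mod 2).
    So t ≡ 1 (mod 2).
    Then x = 81 + 84·1 = 165, valid modulo lcm(84, 8) = 168: x ≡ 165 (mod 168).
Verify: 165 mod 4 = 1, 165 mod 21 = 18, 165 mod 8 = 5.

x ≡ 165 (mod 168).


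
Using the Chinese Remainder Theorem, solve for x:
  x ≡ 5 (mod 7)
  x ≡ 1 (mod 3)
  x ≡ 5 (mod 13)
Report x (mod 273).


Moduli 7, 3, 13 are pairwise coprime; by CRT there is a unique solution modulo M = 7 · 3 · 13 = 273.
Solve pairwise, accumulating the modulus:
  Start with x ≡ 5 (mod 7).
  Combine with x ≡ 1 (mod 3): since gcd(7, 3) = 1, we get a unique residue mod 21.
    Write x = 5 + 7·t and substitute into x ≡ 1 (mod 3): 7·t ≡ 1 − 5 = -4 (mod 3).
    Reduce coefficients mod 3: 1·t ≡ 2 (mod 3).
    So t ≡ 2 (mod 3).
    Then x = 5 + 7·2 = 19, valid modulo lcm(7, 3) = 21: x ≡ 19 (mod 21).
  Combine with x ≡ 5 (mod 13): since gcd(21, 13) = 1, we get a unique residue mod 273.
    Write x = 19 + 21·t and substitute into x ≡ 5 (mod 13): 21·t ≡ 5 − 19 = -14 (mod 13).
    Reduce coefficients mod 13: 8·t ≡ 12 (mod 13).
    The inverse of 8 mod 13 is 5 (since 8·5 = 40 = 3·13 + 1), so t ≡ 5·12 = 60 ≡ 8 (mod 13).
    Then x = 19 + 21·8 = 187, valid modulo lcm(21, 13) = 273: x ≡ 187 (mod 273).
Verify: 187 mod 7 = 5 ✓, 187 mod 3 = 1 ✓, 187 mod 13 = 5 ✓.

x ≡ 187 (mod 273).
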